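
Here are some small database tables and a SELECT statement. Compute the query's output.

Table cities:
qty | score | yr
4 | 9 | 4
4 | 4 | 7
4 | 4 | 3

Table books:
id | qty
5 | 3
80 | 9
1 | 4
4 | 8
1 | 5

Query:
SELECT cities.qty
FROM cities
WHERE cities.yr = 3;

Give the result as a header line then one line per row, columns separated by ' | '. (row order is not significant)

== RESULT ==
cities.qty
4

Derivation:
After WHERE (1 rows):
cities.qty | cities.score | cities.yr
4 | 4 | 3
After SELECT (1 rows):
cities.qty
4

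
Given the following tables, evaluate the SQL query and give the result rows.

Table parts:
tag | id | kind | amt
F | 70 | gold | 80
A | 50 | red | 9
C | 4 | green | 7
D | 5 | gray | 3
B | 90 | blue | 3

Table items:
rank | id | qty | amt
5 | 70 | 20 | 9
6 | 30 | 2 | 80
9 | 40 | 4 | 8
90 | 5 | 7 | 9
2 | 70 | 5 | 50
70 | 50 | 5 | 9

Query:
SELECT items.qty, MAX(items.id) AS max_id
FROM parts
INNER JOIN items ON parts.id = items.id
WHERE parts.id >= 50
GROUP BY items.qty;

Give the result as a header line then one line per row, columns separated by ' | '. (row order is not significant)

After JOIN items (4 rows):
parts.tag | parts.id | parts.kind | parts.amt | items.rank | items.id | items.qty | items.amt
F | 70 | gold | 80 | 5 | 70 | 20 | 9
F | 70 | gold | 80 | 2 | 70 | 5 | 50
A | 50 | red | 9 | 70 | 50 | 5 | 9
D | 5 | gray | 3 | 90 | 5 | 7 | 9
After WHERE (3 rows):
parts.tag | parts.id | parts.kind | parts.amt | items.rank | items.id | items.qty | items.amt
F | 70 | gold | 80 | 5 | 70 | 20 | 9
F | 70 | gold | 80 | 2 | 70 | 5 | 50
A | 50 | red | 9 | 70 | 50 | 5 | 9
After GROUP BY (2 rows):
items.qty | max_id
20 | 70
5 | 70

== RESULT ==
items.qty | max_id
20 | 70
5 | 70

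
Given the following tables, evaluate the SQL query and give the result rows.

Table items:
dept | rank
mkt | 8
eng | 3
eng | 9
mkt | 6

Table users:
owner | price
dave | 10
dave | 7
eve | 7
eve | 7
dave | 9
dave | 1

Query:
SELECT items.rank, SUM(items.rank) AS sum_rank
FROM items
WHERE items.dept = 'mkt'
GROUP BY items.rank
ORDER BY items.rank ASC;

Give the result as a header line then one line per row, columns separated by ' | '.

After WHERE (2 rows):
items.dept | items.rank
mkt | 8
mkt | 6
After GROUP BY (2 rows):
items.rank | sum_rank
8 | 8
6 | 6
After ORDER BY (2 rows):
items.rank | sum_rank
6 | 6
8 | 8

== RESULT ==
items.rank | sum_rank
6 | 6
8 | 8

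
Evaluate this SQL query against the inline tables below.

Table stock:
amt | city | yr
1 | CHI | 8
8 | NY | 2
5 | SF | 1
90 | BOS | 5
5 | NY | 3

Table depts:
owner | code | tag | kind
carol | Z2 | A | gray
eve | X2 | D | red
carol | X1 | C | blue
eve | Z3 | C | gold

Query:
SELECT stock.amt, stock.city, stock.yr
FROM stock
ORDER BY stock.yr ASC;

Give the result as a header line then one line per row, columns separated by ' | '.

After SELECT (5 rows):
stock.amt | stock.city | stock.yr
1 | CHI | 8
8 | NY | 2
5 | SF | 1
90 | BOS | 5
5 | NY | 3
After ORDER BY (5 rows):
stock.amt | stock.city | stock.yr
5 | SF | 1
8 | NY | 2
5 | NY | 3
90 | BOS | 5
1 | CHI | 8

== RESULT ==
stock.amt | stock.city | stock.yr
5 | SF | 1
8 | NY | 2
5 | NY | 3
90 | BOS | 5
1 | CHI | 8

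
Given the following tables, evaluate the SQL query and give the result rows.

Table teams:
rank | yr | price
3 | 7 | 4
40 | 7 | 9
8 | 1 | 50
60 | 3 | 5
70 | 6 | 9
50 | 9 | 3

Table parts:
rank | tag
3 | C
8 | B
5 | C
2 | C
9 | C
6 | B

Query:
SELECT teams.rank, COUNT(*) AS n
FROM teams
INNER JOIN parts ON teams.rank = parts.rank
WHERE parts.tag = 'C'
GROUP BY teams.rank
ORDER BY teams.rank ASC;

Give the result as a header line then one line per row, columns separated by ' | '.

After JOIN parts (2 rows):
teams.rank | teams.yr | teams.price | parts.rank | parts.tag
3 | 7 | 4 | 3 | C
8 | 1 | 50 | 8 | B
After WHERE (1 rows):
teams.rank | teams.yr | teams.price | parts.rank | parts.tag
3 | 7 | 4 | 3 | C
After GROUP BY (1 rows):
teams.rank | n
3 | 1
After ORDER BY (1 rows):
teams.rank | n
3 | 1

== RESULT ==
teams.rank | n
3 | 1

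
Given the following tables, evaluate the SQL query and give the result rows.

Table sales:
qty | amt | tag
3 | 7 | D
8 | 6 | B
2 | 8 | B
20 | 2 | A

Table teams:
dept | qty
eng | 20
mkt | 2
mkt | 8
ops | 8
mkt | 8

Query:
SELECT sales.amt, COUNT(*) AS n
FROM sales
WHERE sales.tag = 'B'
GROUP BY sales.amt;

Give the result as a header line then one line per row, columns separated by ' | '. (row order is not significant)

After WHERE (2 rows):
sales.qty | sales.amt | sales.tag
8 | 6 | B
2 | 8 | B
After GROUP BY (2 rows):
sales.amt | n
6 | 1
8 | 1

== RESULT ==
sales.amt | n
6 | 1
8 | 1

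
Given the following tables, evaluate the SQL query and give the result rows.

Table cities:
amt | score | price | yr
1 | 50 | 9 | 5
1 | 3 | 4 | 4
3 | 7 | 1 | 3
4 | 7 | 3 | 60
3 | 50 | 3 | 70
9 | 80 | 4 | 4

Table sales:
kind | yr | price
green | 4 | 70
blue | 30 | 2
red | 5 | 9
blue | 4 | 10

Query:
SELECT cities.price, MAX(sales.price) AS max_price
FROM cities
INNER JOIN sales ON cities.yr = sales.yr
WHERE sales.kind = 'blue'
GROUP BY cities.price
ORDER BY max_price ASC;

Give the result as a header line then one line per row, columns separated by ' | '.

After JOIN sales (5 rows):
cities.amt | cities.score | cities.price | cities.yr | sales.kind | sales.yr | sales.price
1 | 50 | 9 | 5 | red | 5 | 9
1 | 3 | 4 | 4 | green | 4 | 70
1 | 3 | 4 | 4 | blue | 4 | 10
9 | 80 | 4 | 4 | green | 4 | 70
9 | 80 | 4 | 4 | blue | 4 | 10
After WHERE (2 rows):
cities.amt | cities.score | cities.price | cities.yr | sales.kind | sales.yr | sales.price
1 | 3 | 4 | 4 | blue | 4 | 10
9 | 80 | 4 | 4 | blue | 4 | 10
After GROUP BY (1 rows):
cities.price | max_price
4 | 10
After ORDER BY (1 rows):
cities.price | max_price
4 | 10

== RESULT ==
cities.price | max_price
4 | 10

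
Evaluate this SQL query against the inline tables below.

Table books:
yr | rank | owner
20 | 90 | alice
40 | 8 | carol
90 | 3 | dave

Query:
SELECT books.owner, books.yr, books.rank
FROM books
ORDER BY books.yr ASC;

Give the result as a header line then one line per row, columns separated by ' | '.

== RESULT ==
books.owner | books.yr | books.rank
alice | 20 | 90
carol | 40 | 8
dave | 90 | 3

Derivation:
After SELECT (3 rows):
books.owner | books.yr | books.rank
alice | 20 | 90
carol | 40 | 8
dave | 90 | 3
After ORDER BY (3 rows):
books.owner | books.yr | books.rank
alice | 20 | 90
carol | 40 | 8
dave | 90 | 3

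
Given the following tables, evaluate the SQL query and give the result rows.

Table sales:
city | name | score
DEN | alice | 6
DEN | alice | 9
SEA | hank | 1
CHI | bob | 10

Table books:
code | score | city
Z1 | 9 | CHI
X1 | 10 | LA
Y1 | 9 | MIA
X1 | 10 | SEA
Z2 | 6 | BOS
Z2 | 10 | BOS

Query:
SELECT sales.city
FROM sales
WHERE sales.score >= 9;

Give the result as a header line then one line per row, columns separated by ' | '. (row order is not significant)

After WHERE (2 rows):
sales.city | sales.name | sales.score
DEN | alice | 9
CHI | bob | 10
After SELECT (2 rows):
sales.city
DEN
CHI

== RESULT ==
sales.city
DEN
CHI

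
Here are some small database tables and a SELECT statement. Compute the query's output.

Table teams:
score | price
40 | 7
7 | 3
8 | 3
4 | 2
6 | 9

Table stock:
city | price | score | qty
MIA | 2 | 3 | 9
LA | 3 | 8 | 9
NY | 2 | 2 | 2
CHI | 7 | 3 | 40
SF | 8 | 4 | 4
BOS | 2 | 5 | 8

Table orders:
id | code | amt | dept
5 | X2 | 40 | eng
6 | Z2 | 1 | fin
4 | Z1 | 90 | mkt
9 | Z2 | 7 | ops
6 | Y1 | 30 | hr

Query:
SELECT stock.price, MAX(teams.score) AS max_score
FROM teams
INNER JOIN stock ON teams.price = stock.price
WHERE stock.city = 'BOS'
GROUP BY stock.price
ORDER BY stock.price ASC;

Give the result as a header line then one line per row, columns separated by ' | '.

After JOIN stock (6 rows):
teams.score | teams.price | stock.city | stock.price | stock.score | stock.qty
40 | 7 | CHI | 7 | 3 | 40
7 | 3 | LA | 3 | 8 | 9
8 | 3 | LA | 3 | 8 | 9
4 | 2 | MIA | 2 | 3 | 9
4 | 2 | NY | 2 | 2 | 2
4 | 2 | BOS | 2 | 5 | 8
After WHERE (1 rows):
teams.score | teams.price | stock.city | stock.price | stock.score | stock.qty
4 | 2 | BOS | 2 | 5 | 8
After GROUP BY (1 rows):
stock.price | max_score
2 | 4
After ORDER BY (1 rows):
stock.price | max_score
2 | 4

== RESULT ==
stock.price | max_score
2 | 4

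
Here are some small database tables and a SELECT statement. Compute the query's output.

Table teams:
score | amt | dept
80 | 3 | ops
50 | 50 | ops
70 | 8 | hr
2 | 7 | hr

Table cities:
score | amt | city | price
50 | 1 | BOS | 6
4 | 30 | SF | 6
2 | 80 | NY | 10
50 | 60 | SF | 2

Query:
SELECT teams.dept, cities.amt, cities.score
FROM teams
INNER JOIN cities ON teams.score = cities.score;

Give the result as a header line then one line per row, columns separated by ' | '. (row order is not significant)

== RESULT ==
teams.dept | cities.amt | cities.score
ops | 1 | 50
ops | 60 | 50
hr | 80 | 2

Derivation:
After JOIN cities (3 rows):
teams.score | teams.amt | teams.dept | cities.score | cities.amt | cities.city | cities.price
50 | 50 | ops | 50 | 1 | BOS | 6
50 | 50 | ops | 50 | 60 | SF | 2
2 | 7 | hr | 2 | 80 | NY | 10
After SELECT (3 rows):
teams.dept | cities.amt | cities.score
ops | 1 | 50
ops | 60 | 50
hr | 80 | 2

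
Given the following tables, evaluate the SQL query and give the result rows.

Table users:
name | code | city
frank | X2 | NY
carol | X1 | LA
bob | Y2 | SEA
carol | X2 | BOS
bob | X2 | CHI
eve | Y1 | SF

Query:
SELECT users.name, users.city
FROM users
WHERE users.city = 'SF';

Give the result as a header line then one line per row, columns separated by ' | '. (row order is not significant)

== RESULT ==
users.name | users.city
eve | SF

Derivation:
After WHERE (1 rows):
users.name | users.code | users.city
eve | Y1 | SF
After SELECT (1 rows):
users.name | users.city
eve | SF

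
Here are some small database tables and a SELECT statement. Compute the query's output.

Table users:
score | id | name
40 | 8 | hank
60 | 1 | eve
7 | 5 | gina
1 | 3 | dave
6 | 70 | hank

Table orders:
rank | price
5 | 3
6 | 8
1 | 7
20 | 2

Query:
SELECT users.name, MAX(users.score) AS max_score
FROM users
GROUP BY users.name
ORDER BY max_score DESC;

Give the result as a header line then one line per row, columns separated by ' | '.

After GROUP BY (4 rows):
users.name | max_score
hank | 40
eve | 60
gina | 7
dave | 1
After ORDER BY (4 rows):
users.name | max_score
eve | 60
hank | 40
gina | 7
dave | 1

== RESULT ==
users.name | max_score
eve | 60
hank | 40
gina | 7
dave | 1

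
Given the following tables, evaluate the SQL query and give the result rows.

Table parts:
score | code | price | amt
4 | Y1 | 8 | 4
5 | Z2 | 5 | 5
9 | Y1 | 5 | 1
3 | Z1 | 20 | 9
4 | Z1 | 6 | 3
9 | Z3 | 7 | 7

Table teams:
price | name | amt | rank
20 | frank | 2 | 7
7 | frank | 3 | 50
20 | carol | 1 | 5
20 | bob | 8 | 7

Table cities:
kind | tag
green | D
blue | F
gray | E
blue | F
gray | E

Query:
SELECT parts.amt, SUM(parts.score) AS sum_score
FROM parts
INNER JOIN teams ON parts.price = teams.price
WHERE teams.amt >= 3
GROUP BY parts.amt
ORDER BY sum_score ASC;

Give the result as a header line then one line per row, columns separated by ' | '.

After JOIN teams (4 rows):
parts.score | parts.code | parts.price | parts.amt | teams.price | teams.name | teams.amt | teams.rank
3 | Z1 | 20 | 9 | 20 | frank | 2 | 7
3 | Z1 | 20 | 9 | 20 | carol | 1 | 5
3 | Z1 | 20 | 9 | 20 | bob | 8 | 7
9 | Z3 | 7 | 7 | 7 | frank | 3 | 50
After WHERE (2 rows):
parts.score | parts.code | parts.price | parts.amt | teams.price | teams.name | teams.amt | teams.rank
3 | Z1 | 20 | 9 | 20 | bob | 8 | 7
9 | Z3 | 7 | 7 | 7 | frank | 3 | 50
After GROUP BY (2 rows):
parts.amt | sum_score
9 | 3
7 | 9
After ORDER BY (2 rows):
parts.amt | sum_score
9 | 3
7 | 9

== RESULT ==
parts.amt | sum_score
9 | 3
7 | 9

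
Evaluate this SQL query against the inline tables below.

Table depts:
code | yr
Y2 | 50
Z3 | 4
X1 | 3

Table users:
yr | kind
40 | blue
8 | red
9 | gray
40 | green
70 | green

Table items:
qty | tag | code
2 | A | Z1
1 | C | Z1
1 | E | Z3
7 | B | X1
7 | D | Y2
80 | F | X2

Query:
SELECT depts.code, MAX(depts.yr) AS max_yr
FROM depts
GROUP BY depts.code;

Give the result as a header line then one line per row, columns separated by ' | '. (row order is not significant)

== RESULT ==
depts.code | max_yr
Y2 | 50
Z3 | 4
X1 | 3

Derivation:
After GROUP BY (3 rows):
depts.code | max_yr
Y2 | 50
Z3 | 4
X1 | 3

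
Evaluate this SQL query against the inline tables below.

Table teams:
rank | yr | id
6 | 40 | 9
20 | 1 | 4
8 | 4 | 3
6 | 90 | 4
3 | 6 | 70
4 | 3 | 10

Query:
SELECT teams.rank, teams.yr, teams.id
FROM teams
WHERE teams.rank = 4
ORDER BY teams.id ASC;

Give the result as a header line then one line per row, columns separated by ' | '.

After WHERE (1 rows):
teams.rank | teams.yr | teams.id
4 | 3 | 10
After SELECT (1 rows):
teams.rank | teams.yr | teams.id
4 | 3 | 10
After ORDER BY (1 rows):
teams.rank | teams.yr | teams.id
4 | 3 | 10

== RESULT ==
teams.rank | teams.yr | teams.id
4 | 3 | 10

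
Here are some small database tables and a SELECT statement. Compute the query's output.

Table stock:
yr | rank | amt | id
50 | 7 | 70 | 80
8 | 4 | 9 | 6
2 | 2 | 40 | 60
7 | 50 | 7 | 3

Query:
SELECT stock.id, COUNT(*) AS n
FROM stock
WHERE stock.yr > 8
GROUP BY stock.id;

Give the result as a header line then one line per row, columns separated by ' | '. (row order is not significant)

== RESULT ==
stock.id | n
80 | 1

Derivation:
After WHERE (1 rows):
stock.yr | stock.rank | stock.amt | stock.id
50 | 7 | 70 | 80
After GROUP BY (1 rows):
stock.id | n
80 | 1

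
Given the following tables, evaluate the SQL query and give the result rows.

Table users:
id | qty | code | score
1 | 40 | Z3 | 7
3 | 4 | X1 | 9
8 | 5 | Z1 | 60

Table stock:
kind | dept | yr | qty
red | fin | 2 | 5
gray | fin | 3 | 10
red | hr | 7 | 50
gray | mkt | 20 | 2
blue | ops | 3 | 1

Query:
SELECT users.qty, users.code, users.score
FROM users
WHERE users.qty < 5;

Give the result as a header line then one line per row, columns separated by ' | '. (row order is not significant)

After WHERE (1 rows):
users.id | users.qty | users.code | users.score
3 | 4 | X1 | 9
After SELECT (1 rows):
users.qty | users.code | users.score
4 | X1 | 9

== RESULT ==
users.qty | users.code | users.score
4 | X1 | 9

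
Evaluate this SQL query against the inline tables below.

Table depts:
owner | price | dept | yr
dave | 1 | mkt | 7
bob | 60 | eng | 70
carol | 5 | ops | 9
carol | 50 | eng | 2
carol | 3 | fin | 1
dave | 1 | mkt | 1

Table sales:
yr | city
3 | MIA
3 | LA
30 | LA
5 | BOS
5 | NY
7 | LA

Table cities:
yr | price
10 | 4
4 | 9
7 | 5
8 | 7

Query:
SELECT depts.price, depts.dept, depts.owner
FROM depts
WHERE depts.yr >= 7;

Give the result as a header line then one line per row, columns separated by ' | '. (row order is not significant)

After WHERE (3 rows):
depts.owner | depts.price | depts.dept | depts.yr
dave | 1 | mkt | 7
bob | 60 | eng | 70
carol | 5 | ops | 9
After SELECT (3 rows):
depts.price | depts.dept | depts.owner
1 | mkt | dave
60 | eng | bob
5 | ops | carol

== RESULT ==
depts.price | depts.dept | depts.owner
1 | mkt | dave
60 | eng | bob
5 | ops | carol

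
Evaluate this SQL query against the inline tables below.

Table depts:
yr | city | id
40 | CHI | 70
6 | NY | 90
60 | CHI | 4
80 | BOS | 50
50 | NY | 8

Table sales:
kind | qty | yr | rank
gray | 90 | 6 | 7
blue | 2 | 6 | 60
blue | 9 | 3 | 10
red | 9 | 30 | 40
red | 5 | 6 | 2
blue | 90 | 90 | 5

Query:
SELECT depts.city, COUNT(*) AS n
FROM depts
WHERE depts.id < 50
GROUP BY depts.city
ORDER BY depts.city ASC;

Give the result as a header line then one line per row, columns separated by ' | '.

After WHERE (2 rows):
depts.yr | depts.city | depts.id
60 | CHI | 4
50 | NY | 8
After GROUP BY (2 rows):
depts.city | n
CHI | 1
NY | 1
After ORDER BY (2 rows):
depts.city | n
CHI | 1
NY | 1

== RESULT ==
depts.city | n
CHI | 1
NY | 1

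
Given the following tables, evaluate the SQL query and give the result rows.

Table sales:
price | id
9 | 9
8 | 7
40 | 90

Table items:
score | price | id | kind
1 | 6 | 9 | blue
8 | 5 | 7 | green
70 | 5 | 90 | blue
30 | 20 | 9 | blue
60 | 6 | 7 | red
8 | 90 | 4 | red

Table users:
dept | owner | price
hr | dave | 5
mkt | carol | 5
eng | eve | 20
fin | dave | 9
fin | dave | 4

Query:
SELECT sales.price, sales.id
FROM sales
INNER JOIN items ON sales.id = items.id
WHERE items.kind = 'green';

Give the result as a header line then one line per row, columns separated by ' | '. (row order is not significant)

After JOIN items (5 rows):
sales.price | sales.id | items.score | items.price | items.id | items.kind
9 | 9 | 1 | 6 | 9 | blue
9 | 9 | 30 | 20 | 9 | blue
8 | 7 | 8 | 5 | 7 | green
8 | 7 | 60 | 6 | 7 | red
40 | 90 | 70 | 5 | 90 | blue
After WHERE (1 rows):
sales.price | sales.id | items.score | items.price | items.id | items.kind
8 | 7 | 8 | 5 | 7 | green
After SELECT (1 rows):
sales.price | sales.id
8 | 7

== RESULT ==
sales.price | sales.id
8 | 7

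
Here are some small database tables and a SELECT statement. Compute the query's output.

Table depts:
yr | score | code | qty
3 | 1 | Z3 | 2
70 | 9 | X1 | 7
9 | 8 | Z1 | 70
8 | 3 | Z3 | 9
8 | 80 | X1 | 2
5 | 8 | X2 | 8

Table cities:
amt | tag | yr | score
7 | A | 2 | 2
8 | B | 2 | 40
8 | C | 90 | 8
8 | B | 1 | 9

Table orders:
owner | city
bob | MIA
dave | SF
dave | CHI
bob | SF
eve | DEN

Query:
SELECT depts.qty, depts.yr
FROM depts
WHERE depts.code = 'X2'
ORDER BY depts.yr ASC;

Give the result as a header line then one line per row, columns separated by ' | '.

== RESULT ==
depts.qty | depts.yr
8 | 5

Derivation:
After WHERE (1 rows):
depts.yr | depts.score | depts.code | depts.qty
5 | 8 | X2 | 8
After SELECT (1 rows):
depts.qty | depts.yr
8 | 5
After ORDER BY (1 rows):
depts.qty | depts.yr
8 | 5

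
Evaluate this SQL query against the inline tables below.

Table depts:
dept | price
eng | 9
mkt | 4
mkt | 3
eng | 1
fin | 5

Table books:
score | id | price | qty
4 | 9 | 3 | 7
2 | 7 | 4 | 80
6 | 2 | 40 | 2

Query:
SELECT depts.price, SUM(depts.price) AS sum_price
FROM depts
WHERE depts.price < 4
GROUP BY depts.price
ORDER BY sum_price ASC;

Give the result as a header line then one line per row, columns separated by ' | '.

== RESULT ==
depts.price | sum_price
1 | 1
3 | 3

Derivation:
After WHERE (2 rows):
depts.dept | depts.price
mkt | 3
eng | 1
After GROUP BY (2 rows):
depts.price | sum_price
3 | 3
1 | 1
After ORDER BY (2 rows):
depts.price | sum_price
1 | 1
3 | 3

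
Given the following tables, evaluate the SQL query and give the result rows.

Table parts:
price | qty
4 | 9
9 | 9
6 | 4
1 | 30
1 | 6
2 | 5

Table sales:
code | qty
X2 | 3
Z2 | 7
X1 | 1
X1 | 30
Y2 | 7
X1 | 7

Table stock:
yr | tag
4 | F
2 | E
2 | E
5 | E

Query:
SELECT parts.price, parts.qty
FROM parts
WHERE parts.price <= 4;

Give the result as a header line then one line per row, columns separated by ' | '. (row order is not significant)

== RESULT ==
parts.price | parts.qty
4 | 9
1 | 30
1 | 6
2 | 5

Derivation:
After WHERE (4 rows):
parts.price | parts.qty
4 | 9
1 | 30
1 | 6
2 | 5
After SELECT (4 rows):
parts.price | parts.qty
4 | 9
1 | 30
1 | 6
2 | 5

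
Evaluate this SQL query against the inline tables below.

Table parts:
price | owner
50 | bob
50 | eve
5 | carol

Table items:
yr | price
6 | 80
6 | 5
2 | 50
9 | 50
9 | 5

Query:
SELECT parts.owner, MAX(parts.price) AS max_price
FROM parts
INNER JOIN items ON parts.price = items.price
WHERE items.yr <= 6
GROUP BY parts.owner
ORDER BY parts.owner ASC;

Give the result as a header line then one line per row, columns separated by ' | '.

== RESULT ==
parts.owner | max_price
bob | 50
carol | 5
eve | 50

Derivation:
After JOIN items (6 rows):
parts.price | parts.owner | items.yr | items.price
50 | bob | 2 | 50
50 | bob | 9 | 50
50 | eve | 2 | 50
50 | eve | 9 | 50
5 | carol | 6 | 5
5 | carol | 9 | 5
After WHERE (3 rows):
parts.price | parts.owner | items.yr | items.price
50 | bob | 2 | 50
50 | eve | 2 | 50
5 | carol | 6 | 5
After GROUP BY (3 rows):
parts.owner | max_price
bob | 50
eve | 50
carol | 5
After ORDER BY (3 rows):
parts.owner | max_price
bob | 50
carol | 5
eve | 50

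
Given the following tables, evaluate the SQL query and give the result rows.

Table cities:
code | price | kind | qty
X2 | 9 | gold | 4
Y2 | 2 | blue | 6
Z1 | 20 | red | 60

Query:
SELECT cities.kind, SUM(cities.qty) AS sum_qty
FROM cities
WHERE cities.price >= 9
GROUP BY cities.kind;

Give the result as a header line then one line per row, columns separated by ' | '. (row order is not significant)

== RESULT ==
cities.kind | sum_qty
gold | 4
red | 60

Derivation:
After WHERE (2 rows):
cities.code | cities.price | cities.kind | cities.qty
X2 | 9 | gold | 4
Z1 | 20 | red | 60
After GROUP BY (2 rows):
cities.kind | sum_qty
gold | 4
red | 60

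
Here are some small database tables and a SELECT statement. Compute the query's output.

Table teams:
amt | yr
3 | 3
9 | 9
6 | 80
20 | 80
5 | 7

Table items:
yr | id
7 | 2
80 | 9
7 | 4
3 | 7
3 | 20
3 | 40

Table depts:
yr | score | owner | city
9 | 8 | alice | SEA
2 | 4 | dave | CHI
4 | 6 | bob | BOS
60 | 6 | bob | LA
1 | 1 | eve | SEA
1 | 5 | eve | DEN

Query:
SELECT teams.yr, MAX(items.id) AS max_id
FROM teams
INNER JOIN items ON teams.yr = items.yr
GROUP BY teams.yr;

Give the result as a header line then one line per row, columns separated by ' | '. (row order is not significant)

After JOIN items (7 rows):
teams.amt | teams.yr | items.yr | items.id
3 | 3 | 3 | 7
3 | 3 | 3 | 20
3 | 3 | 3 | 40
6 | 80 | 80 | 9
20 | 80 | 80 | 9
5 | 7 | 7 | 2
5 | 7 | 7 | 4
After GROUP BY (3 rows):
teams.yr | max_id
3 | 40
80 | 9
7 | 4

== RESULT ==
teams.yr | max_id
3 | 40
80 | 9
7 | 4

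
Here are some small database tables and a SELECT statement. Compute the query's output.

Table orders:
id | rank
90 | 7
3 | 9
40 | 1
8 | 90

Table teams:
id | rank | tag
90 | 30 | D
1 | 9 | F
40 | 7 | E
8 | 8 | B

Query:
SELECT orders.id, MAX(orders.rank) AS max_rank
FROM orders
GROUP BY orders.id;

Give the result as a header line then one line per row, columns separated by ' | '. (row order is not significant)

== RESULT ==
orders.id | max_rank
90 | 7
3 | 9
40 | 1
8 | 90

Derivation:
After GROUP BY (4 rows):
orders.id | max_rank
90 | 7
3 | 9
40 | 1
8 | 90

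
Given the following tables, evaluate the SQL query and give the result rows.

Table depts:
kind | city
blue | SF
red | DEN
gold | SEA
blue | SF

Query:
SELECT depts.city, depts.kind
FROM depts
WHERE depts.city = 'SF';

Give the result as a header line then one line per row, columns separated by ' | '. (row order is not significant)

After WHERE (2 rows):
depts.kind | depts.city
blue | SF
blue | SF
After SELECT (2 rows):
depts.city | depts.kind
SF | blue
SF | blue

== RESULT ==
depts.city | depts.kind
SF | blue
SF | blue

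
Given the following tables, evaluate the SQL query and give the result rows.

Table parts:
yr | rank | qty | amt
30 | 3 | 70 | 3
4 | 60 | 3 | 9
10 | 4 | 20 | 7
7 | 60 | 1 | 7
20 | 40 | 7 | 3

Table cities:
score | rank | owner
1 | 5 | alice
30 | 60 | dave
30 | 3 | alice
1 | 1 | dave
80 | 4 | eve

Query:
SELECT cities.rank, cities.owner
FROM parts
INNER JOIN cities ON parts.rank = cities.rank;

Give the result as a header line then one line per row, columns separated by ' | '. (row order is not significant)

== RESULT ==
cities.rank | cities.owner
3 | alice
60 | dave
4 | eve
60 | dave

Derivation:
After JOIN cities (4 rows):
parts.yr | parts.rank | parts.qty | parts.amt | cities.score | cities.rank | cities.owner
30 | 3 | 70 | 3 | 30 | 3 | alice
4 | 60 | 3 | 9 | 30 | 60 | dave
10 | 4 | 20 | 7 | 80 | 4 | eve
7 | 60 | 1 | 7 | 30 | 60 | dave
After SELECT (4 rows):
cities.rank | cities.owner
3 | alice
60 | dave
4 | eve
60 | dave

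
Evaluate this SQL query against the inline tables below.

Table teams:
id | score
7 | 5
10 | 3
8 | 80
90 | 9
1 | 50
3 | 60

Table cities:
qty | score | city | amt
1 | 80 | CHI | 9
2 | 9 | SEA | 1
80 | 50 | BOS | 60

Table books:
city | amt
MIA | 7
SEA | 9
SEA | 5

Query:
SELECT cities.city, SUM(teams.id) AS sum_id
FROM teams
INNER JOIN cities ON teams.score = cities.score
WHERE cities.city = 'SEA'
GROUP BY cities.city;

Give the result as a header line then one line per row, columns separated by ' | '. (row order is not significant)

After JOIN cities (3 rows):
teams.id | teams.score | cities.qty | cities.score | cities.city | cities.amt
8 | 80 | 1 | 80 | CHI | 9
90 | 9 | 2 | 9 | SEA | 1
1 | 50 | 80 | 50 | BOS | 60
After WHERE (1 rows):
teams.id | teams.score | cities.qty | cities.score | cities.city | cities.amt
90 | 9 | 2 | 9 | SEA | 1
After GROUP BY (1 rows):
cities.city | sum_id
SEA | 90

== RESULT ==
cities.city | sum_id
SEA | 90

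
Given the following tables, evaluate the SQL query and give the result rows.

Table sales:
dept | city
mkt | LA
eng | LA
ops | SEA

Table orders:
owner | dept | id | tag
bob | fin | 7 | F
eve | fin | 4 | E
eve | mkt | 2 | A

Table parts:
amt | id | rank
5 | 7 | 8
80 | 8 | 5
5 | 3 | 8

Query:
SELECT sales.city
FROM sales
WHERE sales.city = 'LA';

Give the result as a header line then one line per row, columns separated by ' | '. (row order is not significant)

== RESULT ==
sales.city
LA
LA

Derivation:
After WHERE (2 rows):
sales.dept | sales.city
mkt | LA
eng | LA
After SELECT (2 rows):
sales.city
LA
LA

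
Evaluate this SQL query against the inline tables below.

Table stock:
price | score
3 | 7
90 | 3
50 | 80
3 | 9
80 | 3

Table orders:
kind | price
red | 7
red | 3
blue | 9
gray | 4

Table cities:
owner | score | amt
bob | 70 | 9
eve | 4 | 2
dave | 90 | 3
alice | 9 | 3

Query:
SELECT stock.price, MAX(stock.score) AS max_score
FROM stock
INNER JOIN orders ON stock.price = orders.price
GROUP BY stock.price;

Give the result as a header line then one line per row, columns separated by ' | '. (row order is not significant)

== RESULT ==
stock.price | max_score
3 | 9

Derivation:
After JOIN orders (2 rows):
stock.price | stock.score | orders.kind | orders.price
3 | 7 | red | 3
3 | 9 | red | 3
After GROUP BY (1 rows):
stock.price | max_score
3 | 9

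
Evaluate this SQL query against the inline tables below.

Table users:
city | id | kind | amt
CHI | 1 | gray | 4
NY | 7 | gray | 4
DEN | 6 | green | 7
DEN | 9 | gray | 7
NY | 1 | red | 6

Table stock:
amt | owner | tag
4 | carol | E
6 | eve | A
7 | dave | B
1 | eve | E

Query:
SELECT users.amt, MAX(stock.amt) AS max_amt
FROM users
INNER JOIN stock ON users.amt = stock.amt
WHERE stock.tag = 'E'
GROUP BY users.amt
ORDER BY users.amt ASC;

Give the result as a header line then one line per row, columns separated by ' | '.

After JOIN stock (5 rows):
users.city | users.id | users.kind | users.amt | stock.amt | stock.owner | stock.tag
CHI | 1 | gray | 4 | 4 | carol | E
NY | 7 | gray | 4 | 4 | carol | E
DEN | 6 | green | 7 | 7 | dave | B
DEN | 9 | gray | 7 | 7 | dave | B
NY | 1 | red | 6 | 6 | eve | A
After WHERE (2 rows):
users.city | users.id | users.kind | users.amt | stock.amt | stock.owner | stock.tag
CHI | 1 | gray | 4 | 4 | carol | E
NY | 7 | gray | 4 | 4 | carol | E
After GROUP BY (1 rows):
users.amt | max_amt
4 | 4
After ORDER BY (1 rows):
users.amt | max_amt
4 | 4

== RESULT ==
users.amt | max_amt
4 | 4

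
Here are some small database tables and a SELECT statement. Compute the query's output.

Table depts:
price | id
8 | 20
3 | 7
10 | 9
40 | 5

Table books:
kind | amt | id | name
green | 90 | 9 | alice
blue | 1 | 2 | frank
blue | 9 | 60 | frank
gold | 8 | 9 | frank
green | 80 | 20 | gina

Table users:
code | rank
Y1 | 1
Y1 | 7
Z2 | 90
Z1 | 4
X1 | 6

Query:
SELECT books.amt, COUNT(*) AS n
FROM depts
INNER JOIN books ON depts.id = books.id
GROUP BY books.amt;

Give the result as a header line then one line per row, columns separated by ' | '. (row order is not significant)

After JOIN books (3 rows):
depts.price | depts.id | books.kind | books.amt | books.id | books.name
8 | 20 | green | 80 | 20 | gina
10 | 9 | green | 90 | 9 | alice
10 | 9 | gold | 8 | 9 | frank
After GROUP BY (3 rows):
books.amt | n
80 | 1
90 | 1
8 | 1

== RESULT ==
books.amt | n
80 | 1
90 | 1
8 | 1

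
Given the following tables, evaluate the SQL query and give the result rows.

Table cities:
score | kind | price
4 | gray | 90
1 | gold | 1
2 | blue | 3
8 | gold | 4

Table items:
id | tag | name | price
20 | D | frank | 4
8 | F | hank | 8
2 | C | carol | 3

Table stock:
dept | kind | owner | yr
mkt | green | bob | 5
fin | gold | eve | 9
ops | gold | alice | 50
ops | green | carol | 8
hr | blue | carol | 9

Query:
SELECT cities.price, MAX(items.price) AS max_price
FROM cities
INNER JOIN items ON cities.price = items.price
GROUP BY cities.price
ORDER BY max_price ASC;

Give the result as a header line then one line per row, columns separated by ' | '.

After JOIN items (2 rows):
cities.score | cities.kind | cities.price | items.id | items.tag | items.name | items.price
2 | blue | 3 | 2 | C | carol | 3
8 | gold | 4 | 20 | D | frank | 4
After GROUP BY (2 rows):
cities.price | max_price
3 | 3
4 | 4
After ORDER BY (2 rows):
cities.price | max_price
3 | 3
4 | 4

== RESULT ==
cities.price | max_price
3 | 3
4 | 4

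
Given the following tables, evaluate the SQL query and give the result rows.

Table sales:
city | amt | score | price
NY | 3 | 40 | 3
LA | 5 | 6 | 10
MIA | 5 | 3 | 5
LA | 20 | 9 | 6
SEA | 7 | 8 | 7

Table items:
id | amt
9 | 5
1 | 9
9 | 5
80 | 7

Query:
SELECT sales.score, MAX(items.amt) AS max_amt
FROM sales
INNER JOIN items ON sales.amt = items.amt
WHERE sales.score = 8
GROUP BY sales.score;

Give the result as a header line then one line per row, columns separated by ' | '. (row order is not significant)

After JOIN items (5 rows):
sales.city | sales.amt | sales.score | sales.price | items.id | items.amt
LA | 5 | 6 | 10 | 9 | 5
LA | 5 | 6 | 10 | 9 | 5
MIA | 5 | 3 | 5 | 9 | 5
MIA | 5 | 3 | 5 | 9 | 5
SEA | 7 | 8 | 7 | 80 | 7
After WHERE (1 rows):
sales.city | sales.amt | sales.score | sales.price | items.id | items.amt
SEA | 7 | 8 | 7 | 80 | 7
After GROUP BY (1 rows):
sales.score | max_amt
8 | 7

== RESULT ==
sales.score | max_amt
8 | 7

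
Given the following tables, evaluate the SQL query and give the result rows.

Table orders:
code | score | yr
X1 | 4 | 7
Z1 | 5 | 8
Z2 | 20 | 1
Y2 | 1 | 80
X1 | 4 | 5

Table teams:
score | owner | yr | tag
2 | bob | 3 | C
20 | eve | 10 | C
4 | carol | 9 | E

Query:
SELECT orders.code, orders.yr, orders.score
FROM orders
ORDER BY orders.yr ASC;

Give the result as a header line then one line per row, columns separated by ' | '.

== RESULT ==
orders.code | orders.yr | orders.score
Z2 | 1 | 20
X1 | 5 | 4
X1 | 7 | 4
Z1 | 8 | 5
Y2 | 80 | 1

Derivation:
After SELECT (5 rows):
orders.code | orders.yr | orders.score
X1 | 7 | 4
Z1 | 8 | 5
Z2 | 1 | 20
Y2 | 80 | 1
X1 | 5 | 4
After ORDER BY (5 rows):
orders.code | orders.yr | orders.score
Z2 | 1 | 20
X1 | 5 | 4
X1 | 7 | 4
Z1 | 8 | 5
Y2 | 80 | 1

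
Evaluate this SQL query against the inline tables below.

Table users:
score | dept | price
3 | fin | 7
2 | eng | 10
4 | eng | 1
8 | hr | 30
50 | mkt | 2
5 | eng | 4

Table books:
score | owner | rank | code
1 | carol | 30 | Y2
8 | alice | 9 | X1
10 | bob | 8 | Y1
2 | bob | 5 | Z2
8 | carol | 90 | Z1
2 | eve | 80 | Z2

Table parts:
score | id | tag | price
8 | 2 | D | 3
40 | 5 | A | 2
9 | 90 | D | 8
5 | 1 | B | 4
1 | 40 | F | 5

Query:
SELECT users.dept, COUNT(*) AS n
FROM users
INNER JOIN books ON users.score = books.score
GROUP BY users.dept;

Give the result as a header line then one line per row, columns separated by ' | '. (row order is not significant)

== RESULT ==
users.dept | n
eng | 2
hr | 2

Derivation:
After JOIN books (4 rows):
users.score | users.dept | users.price | books.score | books.owner | books.rank | books.code
2 | eng | 10 | 2 | bob | 5 | Z2
2 | eng | 10 | 2 | eve | 80 | Z2
8 | hr | 30 | 8 | alice | 9 | X1
8 | hr | 30 | 8 | carol | 90 | Z1
After GROUP BY (2 rows):
users.dept | n
eng | 2
hr | 2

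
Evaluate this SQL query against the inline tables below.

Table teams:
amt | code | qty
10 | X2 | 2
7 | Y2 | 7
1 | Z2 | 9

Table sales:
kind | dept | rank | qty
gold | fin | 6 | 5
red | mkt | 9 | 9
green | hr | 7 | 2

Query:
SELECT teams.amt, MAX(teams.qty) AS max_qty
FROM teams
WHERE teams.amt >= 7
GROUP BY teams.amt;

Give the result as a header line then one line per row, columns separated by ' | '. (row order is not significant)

== RESULT ==
teams.amt | max_qty
10 | 2
7 | 7

Derivation:
After WHERE (2 rows):
teams.amt | teams.code | teams.qty
10 | X2 | 2
7 | Y2 | 7
After GROUP BY (2 rows):
teams.amt | max_qty
10 | 2
7 | 7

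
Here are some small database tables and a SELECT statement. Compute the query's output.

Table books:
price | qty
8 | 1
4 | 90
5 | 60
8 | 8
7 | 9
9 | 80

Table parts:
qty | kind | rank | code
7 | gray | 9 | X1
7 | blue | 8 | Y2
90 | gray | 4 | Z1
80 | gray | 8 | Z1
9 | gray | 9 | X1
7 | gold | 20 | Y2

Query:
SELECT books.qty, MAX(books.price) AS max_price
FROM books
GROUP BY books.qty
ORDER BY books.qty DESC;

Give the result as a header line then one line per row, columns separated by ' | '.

After GROUP BY (6 rows):
books.qty | max_price
1 | 8
90 | 4
60 | 5
8 | 8
9 | 7
80 | 9
After ORDER BY (6 rows):
books.qty | max_price
90 | 4
80 | 9
60 | 5
9 | 7
8 | 8
1 | 8

== RESULT ==
books.qty | max_price
90 | 4
80 | 9
60 | 5
9 | 7
8 | 8
1 | 8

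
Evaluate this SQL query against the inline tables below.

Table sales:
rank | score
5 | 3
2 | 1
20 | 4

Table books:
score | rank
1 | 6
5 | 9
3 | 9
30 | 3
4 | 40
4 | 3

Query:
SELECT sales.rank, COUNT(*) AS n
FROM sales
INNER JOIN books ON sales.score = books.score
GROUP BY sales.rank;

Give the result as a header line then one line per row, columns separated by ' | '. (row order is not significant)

After JOIN books (4 rows):
sales.rank | sales.score | books.score | books.rank
5 | 3 | 3 | 9
2 | 1 | 1 | 6
20 | 4 | 4 | 40
20 | 4 | 4 | 3
After GROUP BY (3 rows):
sales.rank | n
5 | 1
2 | 1
20 | 2

== RESULT ==
sales.rank | n
5 | 1
2 | 1
20 | 2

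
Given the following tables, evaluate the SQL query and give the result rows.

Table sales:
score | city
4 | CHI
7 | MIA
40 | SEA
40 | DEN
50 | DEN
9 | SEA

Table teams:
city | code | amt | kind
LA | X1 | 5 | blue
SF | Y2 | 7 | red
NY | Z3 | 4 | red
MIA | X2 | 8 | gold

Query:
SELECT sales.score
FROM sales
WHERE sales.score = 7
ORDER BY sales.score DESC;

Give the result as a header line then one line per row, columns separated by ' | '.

After WHERE (1 rows):
sales.score | sales.city
7 | MIA
After SELECT (1 rows):
sales.score
7
After ORDER BY (1 rows):
sales.score
7

== RESULT ==
sales.score
7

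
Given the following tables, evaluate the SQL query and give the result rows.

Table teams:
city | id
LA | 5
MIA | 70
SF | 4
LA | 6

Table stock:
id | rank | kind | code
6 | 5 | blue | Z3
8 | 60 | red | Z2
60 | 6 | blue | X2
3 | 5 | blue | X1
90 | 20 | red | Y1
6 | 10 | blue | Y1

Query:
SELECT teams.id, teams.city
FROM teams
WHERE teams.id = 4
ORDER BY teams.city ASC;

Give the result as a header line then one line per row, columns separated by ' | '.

== RESULT ==
teams.id | teams.city
4 | SF

Derivation:
After WHERE (1 rows):
teams.city | teams.id
SF | 4
After SELECT (1 rows):
teams.id | teams.city
4 | SF
After ORDER BY (1 rows):
teams.id | teams.city
4 | SF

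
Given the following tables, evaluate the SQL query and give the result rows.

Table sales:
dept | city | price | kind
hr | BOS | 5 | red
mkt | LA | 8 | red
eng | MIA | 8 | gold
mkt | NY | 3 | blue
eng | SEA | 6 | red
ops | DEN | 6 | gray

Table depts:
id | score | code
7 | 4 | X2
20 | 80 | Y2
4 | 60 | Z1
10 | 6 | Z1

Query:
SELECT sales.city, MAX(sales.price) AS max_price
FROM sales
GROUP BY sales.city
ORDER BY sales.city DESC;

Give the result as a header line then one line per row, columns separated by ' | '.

== RESULT ==
sales.city | max_price
SEA | 6
NY | 3
MIA | 8
LA | 8
DEN | 6
BOS | 5

Derivation:
After GROUP BY (6 rows):
sales.city | max_price
BOS | 5
LA | 8
MIA | 8
NY | 3
SEA | 6
DEN | 6
After ORDER BY (6 rows):
sales.city | max_price
SEA | 6
NY | 3
MIA | 8
LA | 8
DEN | 6
BOS | 5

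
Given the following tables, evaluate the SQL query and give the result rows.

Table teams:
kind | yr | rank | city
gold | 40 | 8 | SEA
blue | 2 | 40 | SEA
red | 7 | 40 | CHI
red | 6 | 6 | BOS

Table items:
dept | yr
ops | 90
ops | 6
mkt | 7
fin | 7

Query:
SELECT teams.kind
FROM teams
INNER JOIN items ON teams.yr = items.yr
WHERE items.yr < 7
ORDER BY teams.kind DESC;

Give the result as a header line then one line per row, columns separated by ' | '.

After JOIN items (3 rows):
teams.kind | teams.yr | teams.rank | teams.city | items.dept | items.yr
red | 7 | 40 | CHI | mkt | 7
red | 7 | 40 | CHI | fin | 7
red | 6 | 6 | BOS | ops | 6
After WHERE (1 rows):
teams.kind | teams.yr | teams.rank | teams.city | items.dept | items.yr
red | 6 | 6 | BOS | ops | 6
After SELECT (1 rows):
teams.kind
red
After ORDER BY (1 rows):
teams.kind
red

== RESULT ==
teams.kind
red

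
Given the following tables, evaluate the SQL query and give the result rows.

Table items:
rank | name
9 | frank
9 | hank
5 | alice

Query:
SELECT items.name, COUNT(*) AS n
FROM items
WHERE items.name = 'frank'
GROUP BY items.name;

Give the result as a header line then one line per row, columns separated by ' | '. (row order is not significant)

== RESULT ==
items.name | n
frank | 1

Derivation:
After WHERE (1 rows):
items.rank | items.name
9 | frank
After GROUP BY (1 rows):
items.name | n
frank | 1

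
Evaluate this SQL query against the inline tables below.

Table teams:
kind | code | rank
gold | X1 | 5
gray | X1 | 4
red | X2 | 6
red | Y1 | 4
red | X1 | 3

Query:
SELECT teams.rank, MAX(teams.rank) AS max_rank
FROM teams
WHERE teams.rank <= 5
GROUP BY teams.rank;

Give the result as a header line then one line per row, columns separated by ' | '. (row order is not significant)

After WHERE (4 rows):
teams.kind | teams.code | teams.rank
gold | X1 | 5
gray | X1 | 4
red | Y1 | 4
red | X1 | 3
After GROUP BY (3 rows):
teams.rank | max_rank
5 | 5
4 | 4
3 | 3

== RESULT ==
teams.rank | max_rank
5 | 5
4 | 4
3 | 3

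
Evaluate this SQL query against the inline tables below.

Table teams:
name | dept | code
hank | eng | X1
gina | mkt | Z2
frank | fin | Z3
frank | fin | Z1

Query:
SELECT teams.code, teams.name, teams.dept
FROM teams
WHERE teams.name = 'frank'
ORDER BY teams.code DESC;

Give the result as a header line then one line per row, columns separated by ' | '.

== RESULT ==
teams.code | teams.name | teams.dept
Z3 | frank | fin
Z1 | frank | fin

Derivation:
After WHERE (2 rows):
teams.name | teams.dept | teams.code
frank | fin | Z3
frank | fin | Z1
After SELECT (2 rows):
teams.code | teams.name | teams.dept
Z3 | frank | fin
Z1 | frank | fin
After ORDER BY (2 rows):
teams.code | teams.name | teams.dept
Z3 | frank | fin
Z1 | frank | fin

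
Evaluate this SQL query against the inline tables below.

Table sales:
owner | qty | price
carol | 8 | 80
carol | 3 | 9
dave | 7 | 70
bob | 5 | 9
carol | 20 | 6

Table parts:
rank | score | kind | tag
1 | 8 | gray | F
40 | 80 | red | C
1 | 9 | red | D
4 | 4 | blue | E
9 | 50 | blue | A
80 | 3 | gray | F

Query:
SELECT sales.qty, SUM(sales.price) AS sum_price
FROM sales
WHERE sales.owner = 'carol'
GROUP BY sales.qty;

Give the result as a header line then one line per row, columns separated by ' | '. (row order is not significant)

== RESULT ==
sales.qty | sum_price
8 | 80
3 | 9
20 | 6

Derivation:
After WHERE (3 rows):
sales.owner | sales.qty | sales.price
carol | 8 | 80
carol | 3 | 9
carol | 20 | 6
After GROUP BY (3 rows):
sales.qty | sum_price
8 | 80
3 | 9
20 | 6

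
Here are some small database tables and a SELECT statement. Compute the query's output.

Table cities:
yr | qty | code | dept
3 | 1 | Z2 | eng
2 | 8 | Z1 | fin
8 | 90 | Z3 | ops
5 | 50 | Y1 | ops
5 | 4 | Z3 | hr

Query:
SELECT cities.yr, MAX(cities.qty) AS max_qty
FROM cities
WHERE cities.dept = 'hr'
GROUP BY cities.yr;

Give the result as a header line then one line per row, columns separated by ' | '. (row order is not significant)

== RESULT ==
cities.yr | max_qty
5 | 4

Derivation:
After WHERE (1 rows):
cities.yr | cities.qty | cities.code | cities.dept
5 | 4 | Z3 | hr
After GROUP BY (1 rows):
cities.yr | max_qty
5 | 4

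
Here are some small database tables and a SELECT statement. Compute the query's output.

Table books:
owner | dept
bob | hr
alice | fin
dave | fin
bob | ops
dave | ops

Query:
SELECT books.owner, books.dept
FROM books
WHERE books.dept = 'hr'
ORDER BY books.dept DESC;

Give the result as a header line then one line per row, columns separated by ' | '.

After WHERE (1 rows):
books.owner | books.dept
bob | hr
After SELECT (1 rows):
books.owner | books.dept
bob | hr
After ORDER BY (1 rows):
books.owner | books.dept
bob | hr

== RESULT ==
books.owner | books.dept
bob | hr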